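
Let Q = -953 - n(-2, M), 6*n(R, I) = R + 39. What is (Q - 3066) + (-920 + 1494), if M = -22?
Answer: -20707/6 ≈ -3451.2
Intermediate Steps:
n(R, I) = 13/2 + R/6 (n(R, I) = (R + 39)/6 = (39 + R)/6 = 13/2 + R/6)
Q = -5755/6 (Q = -953 - (13/2 + (1/6)*(-2)) = -953 - (13/2 - 1/3) = -953 - 1*37/6 = -953 - 37/6 = -5755/6 ≈ -959.17)
(Q - 3066) + (-920 + 1494) = (-5755/6 - 3066) + (-920 + 1494) = -24151/6 + 574 = -20707/6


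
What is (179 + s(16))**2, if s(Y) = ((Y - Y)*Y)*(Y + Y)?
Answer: 32041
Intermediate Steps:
s(Y) = 0 (s(Y) = (0*Y)*(2*Y) = 0*(2*Y) = 0)
(179 + s(16))**2 = (179 + 0)**2 = 179**2 = 32041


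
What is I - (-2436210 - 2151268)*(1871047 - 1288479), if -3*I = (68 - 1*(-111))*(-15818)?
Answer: 8017556481934/3 ≈ 2.6725e+12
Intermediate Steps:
I = 2831422/3 (I = -(68 - 1*(-111))*(-15818)/3 = -(68 + 111)*(-15818)/3 = -179*(-15818)/3 = -⅓*(-2831422) = 2831422/3 ≈ 9.4381e+5)
I - (-2436210 - 2151268)*(1871047 - 1288479) = 2831422/3 - (-2436210 - 2151268)*(1871047 - 1288479) = 2831422/3 - (-4587478)*582568 = 2831422/3 - 1*(-2672517883504) = 2831422/3 + 2672517883504 = 8017556481934/3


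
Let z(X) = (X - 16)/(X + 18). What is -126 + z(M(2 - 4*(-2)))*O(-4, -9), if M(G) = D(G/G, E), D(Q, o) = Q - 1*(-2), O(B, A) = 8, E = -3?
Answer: -2750/21 ≈ -130.95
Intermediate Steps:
D(Q, o) = 2 + Q (D(Q, o) = Q + 2 = 2 + Q)
M(G) = 3 (M(G) = 2 + G/G = 2 + 1 = 3)
z(X) = (-16 + X)/(18 + X)
-126 + z(M(2 - 4*(-2)))*O(-4, -9) = -126 + ((-16 + 3)/(18 + 3))*8 = -126 + (-13/21)*8 = -126 + ((1/21)*(-13))*8 = -126 - 13/21*8 = -126 - 104/21 = -2750/21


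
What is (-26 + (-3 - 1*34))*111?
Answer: -6993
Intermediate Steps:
(-26 + (-3 - 1*34))*111 = (-26 + (-3 - 34))*111 = (-26 - 37)*111 = -63*111 = -6993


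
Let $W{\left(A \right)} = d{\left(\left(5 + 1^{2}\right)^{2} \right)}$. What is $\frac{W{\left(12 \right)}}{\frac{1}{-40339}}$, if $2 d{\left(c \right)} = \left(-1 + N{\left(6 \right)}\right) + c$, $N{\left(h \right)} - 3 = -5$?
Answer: $- \frac{1331187}{2} \approx -6.6559 \cdot 10^{5}$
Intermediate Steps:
$N{\left(h \right)} = -2$ ($N{\left(h \right)} = 3 - 5 = -2$)
$d{\left(c \right)} = - \frac{3}{2} + \frac{c}{2}$ ($d{\left(c \right)} = \frac{\left(-1 - 2\right) + c}{2} = \frac{-3 + c}{2} = - \frac{3}{2} + \frac{c}{2}$)
$W{\left(A \right)} = \frac{33}{2}$ ($W{\left(A \right)} = - \frac{3}{2} + \frac{\left(5 + 1^{2}\right)^{2}}{2} = - \frac{3}{2} + \frac{\left(5 + 1\right)^{2}}{2} = - \frac{3}{2} + \frac{6^{2}}{2} = - \frac{3}{2} + \frac{1}{2} \cdot 36 = - \frac{3}{2} + 18 = \frac{33}{2}$)
$\frac{W{\left(12 \right)}}{\frac{1}{-40339}} = \frac{33}{2 \frac{1}{-40339}} = \frac{33}{2 \left(- \frac{1}{40339}\right)} = \frac{33}{2} \left(-40339\right) = - \frac{1331187}{2}$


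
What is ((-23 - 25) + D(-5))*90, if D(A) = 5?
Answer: -3870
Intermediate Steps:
((-23 - 25) + D(-5))*90 = ((-23 - 25) + 5)*90 = (-48 + 5)*90 = -43*90 = -3870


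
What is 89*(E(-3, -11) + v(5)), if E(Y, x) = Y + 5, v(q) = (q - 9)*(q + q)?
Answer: -3382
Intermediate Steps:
v(q) = 2*q*(-9 + q) (v(q) = (-9 + q)*(2*q) = 2*q*(-9 + q))
E(Y, x) = 5 + Y
89*(E(-3, -11) + v(5)) = 89*((5 - 3) + 2*5*(-9 + 5)) = 89*(2 + 2*5*(-4)) = 89*(2 - 40) = 89*(-38) = -3382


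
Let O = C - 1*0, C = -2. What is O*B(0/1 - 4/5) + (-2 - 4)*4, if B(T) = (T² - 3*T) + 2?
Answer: -852/25 ≈ -34.080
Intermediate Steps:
B(T) = 2 + T² - 3*T
O = -2 (O = -2 - 1*0 = -2 + 0 = -2)
O*B(0/1 - 4/5) + (-2 - 4)*4 = -2*(2 + (0/1 - 4/5)² - 3*(0/1 - 4/5)) + (-2 - 4)*4 = -2*(2 + (0*1 - 4*⅕)² - 3*(0*1 - 4*⅕)) - 6*4 = -2*(2 + (0 - ⅘)² - 3*(0 - ⅘)) - 24 = -2*(2 + (-⅘)² - 3*(-⅘)) - 24 = -2*(2 + 16/25 + 12/5) - 24 = -2*126/25 - 24 = -252/25 - 24 = -852/25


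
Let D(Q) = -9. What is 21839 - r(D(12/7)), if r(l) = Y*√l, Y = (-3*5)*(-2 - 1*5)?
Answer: 21839 - 315*I ≈ 21839.0 - 315.0*I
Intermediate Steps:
Y = 105 (Y = -15*(-2 - 5) = -15*(-7) = 105)
r(l) = 105*√l
21839 - r(D(12/7)) = 21839 - 105*√(-9) = 21839 - 105*3*I = 21839 - 315*I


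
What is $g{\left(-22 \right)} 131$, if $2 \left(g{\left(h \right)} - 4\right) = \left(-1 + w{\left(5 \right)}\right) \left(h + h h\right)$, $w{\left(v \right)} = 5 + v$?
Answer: $272873$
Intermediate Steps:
$g{\left(h \right)} = 4 + \frac{9 h}{2} + \frac{9 h^{2}}{2}$ ($g{\left(h \right)} = 4 + \frac{\left(-1 + \left(5 + 5\right)\right) \left(h + h h\right)}{2} = 4 + \frac{\left(-1 + 10\right) \left(h + h^{2}\right)}{2} = 4 + \frac{9 \left(h + h^{2}\right)}{2} = 4 + \frac{9 h + 9 h^{2}}{2} = 4 + \left(\frac{9 h}{2} + \frac{9 h^{2}}{2}\right) = 4 + \frac{9 h}{2} + \frac{9 h^{2}}{2}$)
$g{\left(-22 \right)} 131 = \left(4 + \frac{9}{2} \left(-22\right) + \frac{9 \left(-22\right)^{2}}{2}\right) 131 = \left(4 - 99 + \frac{9}{2} \cdot 484\right) 131 = \left(4 - 99 + 2178\right) 131 = 2083 \cdot 131 = 272873$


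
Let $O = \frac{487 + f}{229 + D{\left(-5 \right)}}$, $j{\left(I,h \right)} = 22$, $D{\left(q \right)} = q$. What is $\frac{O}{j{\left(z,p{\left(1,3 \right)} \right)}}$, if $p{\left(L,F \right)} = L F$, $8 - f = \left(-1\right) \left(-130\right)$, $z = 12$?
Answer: $\frac{365}{4928} \approx 0.074067$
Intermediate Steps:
$f = -122$ ($f = 8 - \left(-1\right) \left(-130\right) = 8 - 130 = -122$)
$p{\left(L,F \right)} = F L$
$O = \frac{365}{224}$ ($O = \frac{487 - 122}{229 - 5} = \frac{365}{224} \approx 1.6295$)
$\frac{O}{j{\left(z,p{\left(1,3 \right)} \right)}} = \frac{365}{224 \cdot 22} = \frac{365}{224} \cdot \frac{1}{22} = \frac{365}{4928}$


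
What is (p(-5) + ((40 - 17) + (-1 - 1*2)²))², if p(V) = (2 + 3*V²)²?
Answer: 35533521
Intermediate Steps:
(p(-5) + ((40 - 17) + (-1 - 1*2)²))² = ((2 + 3*(-5)²)² + ((40 - 17) + (-1 - 1*2)²))² = ((2 + 3*25)² + (23 + (-1 - 2)²))² = ((2 + 75)² + (23 + (-3)²))² = (77² + (23 + 9))² = (5929 + 32)² = 5961² = 35533521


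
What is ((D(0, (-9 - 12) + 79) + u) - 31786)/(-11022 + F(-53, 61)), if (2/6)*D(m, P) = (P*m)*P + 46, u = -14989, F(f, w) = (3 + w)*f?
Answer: 46637/14414 ≈ 3.2355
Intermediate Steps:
F(f, w) = f*(3 + w)
D(m, P) = 138 + 3*m*P**2 (D(m, P) = 3*((P*m)*P + 46) = 3*(m*P**2 + 46) = 3*(46 + m*P**2) = 138 + 3*m*P**2)
((D(0, (-9 - 12) + 79) + u) - 31786)/(-11022 + F(-53, 61)) = (((138 + 3*0*((-9 - 12) + 79)**2) - 14989) - 31786)/(-11022 - 53*(3 + 61)) = (((138 + 3*0*(-21 + 79)**2) - 14989) - 31786)/(-11022 - 53*64) = (((138 + 3*0*58**2) - 14989) - 31786)/(-11022 - 3392) = (((138 + 3*0*3364) - 14989) - 31786)/(-14414) = (((138 + 0) - 14989) - 31786)*(-1/14414) = ((138 - 14989) - 31786)*(-1/14414) = (-14851 - 31786)*(-1/14414) = -46637*(-1/14414) = 46637/14414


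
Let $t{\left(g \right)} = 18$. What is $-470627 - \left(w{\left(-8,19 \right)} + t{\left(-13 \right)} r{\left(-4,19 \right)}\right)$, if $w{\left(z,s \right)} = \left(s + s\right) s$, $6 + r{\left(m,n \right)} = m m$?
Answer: $-471529$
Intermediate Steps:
$r{\left(m,n \right)} = -6 + m^{2}$ ($r{\left(m,n \right)} = -6 + m m = -6 + m^{2}$)
$w{\left(z,s \right)} = 2 s^{2}$ ($w{\left(z,s \right)} = 2 s s = 2 s^{2}$)
$-470627 - \left(w{\left(-8,19 \right)} + t{\left(-13 \right)} r{\left(-4,19 \right)}\right) = -470627 - \left(2 \cdot 19^{2} + 18 \left(-6 + \left(-4\right)^{2}\right)\right) = -470627 - \left(2 \cdot 361 + 18 \left(-6 + 16\right)\right) = -470627 - \left(722 + 18 \cdot 10\right) = -470627 - \left(722 + 180\right) = -470627 - 902 = -471529$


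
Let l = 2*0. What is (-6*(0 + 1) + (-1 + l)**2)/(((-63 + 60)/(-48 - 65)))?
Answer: -565/3 ≈ -188.33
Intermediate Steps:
l = 0
(-6*(0 + 1) + (-1 + l)**2)/(((-63 + 60)/(-48 - 65))) = (-6*(0 + 1) + (-1 + 0)**2)/(((-63 + 60)/(-48 - 65))) = (-6*1 + (-1)**2)/((-3/(-113))) = (-6 + 1)/((-3*(-1/113))) = -5/3/113 = -5*113/3 = -565/3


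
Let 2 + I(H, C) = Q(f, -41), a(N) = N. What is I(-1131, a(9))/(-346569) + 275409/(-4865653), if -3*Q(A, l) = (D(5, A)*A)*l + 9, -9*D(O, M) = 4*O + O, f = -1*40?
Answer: -2775936896312/45529681353039 ≈ -0.060970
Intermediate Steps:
f = -40
D(O, M) = -5*O/9 (D(O, M) = -(4*O + O)/9 = -5*O/9)
Q(A, l) = -3 + 25*A*l/27 (Q(A, l) = -(((-5/9*5)*A)*l + 9)/3 = -((-25*A/9)*l + 9)/3 = -(-25*A*l/9 + 9)/3 = -(9 - 25*A*l/9)/3 = -3 + 25*A*l/27)
I(H, C) = 40865/27 (I(H, C) = -2 + (-3 + (25/27)*(-40)*(-41)) = -2 + (-3 + 41000/27) = -2 + 40919/27 = 40865/27)
I(-1131, a(9))/(-346569) + 275409/(-4865653) = (40865/27)/(-346569) + 275409/(-4865653) = (40865/27)*(-1/346569) + 275409*(-1/4865653) = -40865/9357363 - 275409/4865653 = -2775936896312/45529681353039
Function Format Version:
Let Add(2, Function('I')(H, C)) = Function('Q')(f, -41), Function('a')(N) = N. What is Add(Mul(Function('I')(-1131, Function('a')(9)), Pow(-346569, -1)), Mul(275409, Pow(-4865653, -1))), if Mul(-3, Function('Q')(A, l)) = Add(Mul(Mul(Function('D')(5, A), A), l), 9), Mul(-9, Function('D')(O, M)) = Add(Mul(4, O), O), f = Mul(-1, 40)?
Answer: Rational(-2775936896312, 45529681353039) ≈ -0.060970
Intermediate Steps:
f = -40
Function('D')(O, M) = Mul(Rational(-5, 9), O) (Function('D')(O, M) = Mul(Rational(-1, 9), Add(Mul(4, O), O)) = Mul(Rational(-1, 9), Mul(5, O)) = Mul(Rational(-5, 9), O))
Function('Q')(A, l) = Add(-3, Mul(Rational(25, 27), A, l)) (Function('Q')(A, l) = Mul(Rational(-1, 3), Add(Mul(Mul(Mul(Rational(-5, 9), 5), A), l), 9)) = Mul(Rational(-1, 3), Add(Mul(Mul(Rational(-25, 9), A), l), 9)) = Mul(Rational(-1, 3), Add(Mul(Rational(-25, 9), A, l), 9)) = Mul(Rational(-1, 3), Add(9, Mul(Rational(-25, 9), A, l))) = Add(-3, Mul(Rational(25, 27), A, l)))
Function('I')(H, C) = Rational(40865, 27) (Function('I')(H, C) = Add(-2, Add(-3, Mul(Rational(25, 27), -40, -41))) = Add(-2, Add(-3, Rational(41000, 27))) = Add(-2, Rational(40919, 27)) = Rational(40865, 27))
Add(Mul(Function('I')(-1131, Function('a')(9)), Pow(-346569, -1)), Mul(275409, Pow(-4865653, -1))) = Add(Mul(Rational(40865, 27), Pow(-346569, -1)), Mul(275409, Pow(-4865653, -1))) = Add(Mul(Rational(40865, 27), Rational(-1, 346569)), Mul(275409, Rational(-1, 4865653))) = Add(Rational(-40865, 9357363), Rational(-275409, 4865653)) = Rational(-2775936896312, 45529681353039)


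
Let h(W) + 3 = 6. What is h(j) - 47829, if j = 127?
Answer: -47826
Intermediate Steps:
h(W) = 3 (h(W) = -3 + 6 = 3)
h(j) - 47829 = 3 - 47829 = -47826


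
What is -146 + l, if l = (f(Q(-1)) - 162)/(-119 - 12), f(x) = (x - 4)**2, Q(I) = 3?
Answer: -18965/131 ≈ -144.77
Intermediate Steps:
f(x) = (-4 + x)**2
l = 161/131 (l = ((-4 + 3)**2 - 162)/(-119 - 12) = ((-1)**2 - 162)/(-131) = (1 - 162)*(-1/131) = -161*(-1/131) = 161/131 ≈ 1.2290)
-146 + l = -146 + 161/131 = -18965/131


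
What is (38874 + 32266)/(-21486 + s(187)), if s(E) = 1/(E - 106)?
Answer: -1152468/348073 ≈ -3.3110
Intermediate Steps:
s(E) = 1/(-106 + E)
(38874 + 32266)/(-21486 + s(187)) = (38874 + 32266)/(-21486 + 1/(-106 + 187)) = 71140/(-21486 + 1/81) = 71140/(-1740365/81) = 71140*(-81/1740365) = -1152468/348073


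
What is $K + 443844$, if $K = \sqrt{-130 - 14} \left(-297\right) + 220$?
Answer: $444064 - 3564 i \approx 4.4406 \cdot 10^{5} - 3564.0 i$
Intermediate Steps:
$K = 220 - 3564 i$ ($K = \sqrt{-144} \left(-297\right) + 220 = 12 i \left(-297\right) + 220 = - 3564 i + 220 = 220 - 3564 i \approx 220.0 - 3564.0 i$)
$K + 443844 = \left(220 - 3564 i\right) + 443844 = 444064 - 3564 i$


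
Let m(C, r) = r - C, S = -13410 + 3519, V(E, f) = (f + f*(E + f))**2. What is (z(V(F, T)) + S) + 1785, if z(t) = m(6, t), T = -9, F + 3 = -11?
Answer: 31092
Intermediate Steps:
F = -14 (F = -3 - 11 = -14)
S = -9891
z(t) = -6 + t (z(t) = t - 1*6 = t - 6 = -6 + t)
(z(V(F, T)) + S) + 1785 = ((-6 + (-9)**2*(1 - 14 - 9)**2) - 9891) + 1785 = ((-6 + 81*(-22)**2) - 9891) + 1785 = ((-6 + 81*484) - 9891) + 1785 = ((-6 + 39204) - 9891) + 1785 = (39198 - 9891) + 1785 = 29307 + 1785 = 31092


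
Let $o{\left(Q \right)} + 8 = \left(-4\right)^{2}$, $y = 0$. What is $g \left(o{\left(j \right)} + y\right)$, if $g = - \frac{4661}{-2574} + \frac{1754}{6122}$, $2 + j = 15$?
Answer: $\frac{66098876}{3939507} \approx 16.778$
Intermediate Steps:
$j = 13$ ($j = -2 + 15 = 13$)
$g = \frac{16524719}{7879014}$ ($g = \left(-4661\right) \left(- \frac{1}{2574}\right) + 1754 \cdot \frac{1}{6122} = \frac{4661}{2574} + \frac{877}{3061} = \frac{16524719}{7879014} \approx 2.0973$)
$o{\left(Q \right)} = 8$ ($o{\left(Q \right)} = -8 + \left(-4\right)^{2} = -8 + 16 = 8$)
$g \left(o{\left(j \right)} + y\right) = \frac{16524719 \left(8 + 0\right)}{7879014} = \frac{16524719}{7879014} \cdot 8 = \frac{66098876}{3939507}$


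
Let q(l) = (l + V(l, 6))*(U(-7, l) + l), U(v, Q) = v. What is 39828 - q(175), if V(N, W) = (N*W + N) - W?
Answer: -194364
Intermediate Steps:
V(N, W) = N - W + N*W (V(N, W) = (N + N*W) - W = N - W + N*W)
q(l) = (-7 + l)*(-6 + 8*l) (q(l) = (l + (l - 1*6 + l*6))*(-7 + l) = (l + (l - 6 + 6*l))*(-7 + l) = (l + (-6 + 7*l))*(-7 + l) = (-6 + 8*l)*(-7 + l) = (-7 + l)*(-6 + 8*l))
39828 - q(175) = 39828 - (42 - 62*175 + 8*175²) = 39828 - (42 - 10850 + 8*30625) = 39828 - (42 - 10850 + 245000) = 39828 - 1*234192 = 39828 - 234192 = -194364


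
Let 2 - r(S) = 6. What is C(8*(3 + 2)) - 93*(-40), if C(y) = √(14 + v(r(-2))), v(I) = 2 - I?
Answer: 3720 + 2*√5 ≈ 3724.5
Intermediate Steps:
r(S) = -4 (r(S) = 2 - 1*6 = 2 - 6 = -4)
C(y) = 2*√5 (C(y) = √(14 + (2 - 1*(-4))) = √(14 + (2 + 4)) = √(14 + 6) = √20 = 2*√5)
C(8*(3 + 2)) - 93*(-40) = 2*√5 - 93*(-40) = 2*√5 + 3720 = 3720 + 2*√5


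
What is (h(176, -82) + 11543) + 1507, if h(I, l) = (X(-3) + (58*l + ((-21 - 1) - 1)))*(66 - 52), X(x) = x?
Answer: -53898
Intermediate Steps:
h(I, l) = -364 + 812*l (h(I, l) = (-3 + (58*l + ((-21 - 1) - 1)))*(66 - 52) = (-3 + (58*l + (-22 - 1)))*14 = (-3 + (58*l - 23))*14 = (-3 + (-23 + 58*l))*14 = (-26 + 58*l)*14 = -364 + 812*l)
(h(176, -82) + 11543) + 1507 = ((-364 + 812*(-82)) + 11543) + 1507 = ((-364 - 66584) + 11543) + 1507 = (-66948 + 11543) + 1507 = -55405 + 1507 = -53898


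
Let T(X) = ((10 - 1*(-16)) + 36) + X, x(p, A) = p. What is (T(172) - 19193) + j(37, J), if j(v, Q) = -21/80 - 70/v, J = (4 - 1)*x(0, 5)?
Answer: -56125017/2960 ≈ -18961.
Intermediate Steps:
T(X) = 62 + X (T(X) = ((10 + 16) + 36) + X = (26 + 36) + X = 62 + X)
J = 0 (J = (4 - 1)*0 = 3*0 = 0)
j(v, Q) = -21/80 - 70/v (j(v, Q) = -21*1/80 - 70/v = -21/80 - 70/v)
(T(172) - 19193) + j(37, J) = ((62 + 172) - 19193) + (-21/80 - 70/37) = (234 - 19193) + (-21/80 - 70*1/37) = -18959 + (-21/80 - 70/37) = -18959 - 6377/2960 = -56125017/2960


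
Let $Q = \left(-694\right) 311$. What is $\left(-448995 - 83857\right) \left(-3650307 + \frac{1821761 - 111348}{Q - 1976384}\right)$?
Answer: $\frac{2132012899275664414}{1096109} \approx 1.9451 \cdot 10^{12}$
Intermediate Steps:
$Q = -215834$
$\left(-448995 - 83857\right) \left(-3650307 + \frac{1821761 - 111348}{Q - 1976384}\right) = \left(-448995 - 83857\right) \left(-3650307 + \frac{1821761 - 111348}{-215834 - 1976384}\right) = - 532852 \left(-3650307 + \frac{1710413}{-2192218}\right) = - 532852 \left(-3650307 + 1710413 \left(- \frac{1}{2192218}\right)\right) = - 532852 \left(-3650307 - \frac{1710413}{2192218}\right) = \left(-532852\right) \left(- \frac{8002270421339}{2192218}\right) = \frac{2132012899275664414}{1096109}$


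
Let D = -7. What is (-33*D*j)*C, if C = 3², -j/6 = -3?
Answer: 37422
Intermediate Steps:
j = 18 (j = -6*(-3) = 18)
C = 9
(-33*D*j)*C = -(-231)*18*9 = -33*(-126)*9 = 4158*9 = 37422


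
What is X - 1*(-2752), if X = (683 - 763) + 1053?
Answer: 3725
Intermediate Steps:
X = 973 (X = -80 + 1053 = 973)
X - 1*(-2752) = 973 - 1*(-2752) = 973 + 2752 = 3725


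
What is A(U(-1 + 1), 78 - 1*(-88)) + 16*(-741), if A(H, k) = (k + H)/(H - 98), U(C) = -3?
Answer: -1197619/101 ≈ -11858.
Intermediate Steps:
A(H, k) = (H + k)/(-98 + H)
A(U(-1 + 1), 78 - 1*(-88)) + 16*(-741) = (-3 + (78 - 1*(-88)))/(-98 - 3) + 16*(-741) = (-3 + (78 + 88))/(-101) - 11856 = -(-3 + 166)/101 - 11856 = -1/101*163 - 11856 = -163/101 - 11856 = -1197619/101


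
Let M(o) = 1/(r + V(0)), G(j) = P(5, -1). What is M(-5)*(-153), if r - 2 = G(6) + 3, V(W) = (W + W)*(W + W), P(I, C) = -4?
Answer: -153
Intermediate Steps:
V(W) = 4*W² (V(W) = (2*W)*(2*W) = 4*W²)
G(j) = -4
r = 1 (r = 2 + (-4 + 3) = 2 - 1 = 1)
M(o) = 1 (M(o) = 1/(1 + 4*0²) = 1/(1 + 4*0) = 1/(1 + 0) = 1/1 = 1)
M(-5)*(-153) = 1*(-153) = -153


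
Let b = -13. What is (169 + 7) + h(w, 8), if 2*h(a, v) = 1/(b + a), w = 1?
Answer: 4223/24 ≈ 175.96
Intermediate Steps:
h(a, v) = 1/(2*(-13 + a))
(169 + 7) + h(w, 8) = (169 + 7) + 1/(2*(-13 + 1)) = 176 + (½)/(-12) = 176 + (½)*(-1/12) = 176 - 1/24 = 4223/24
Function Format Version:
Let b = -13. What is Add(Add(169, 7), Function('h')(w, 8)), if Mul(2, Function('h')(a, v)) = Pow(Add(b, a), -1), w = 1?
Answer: Rational(4223, 24) ≈ 175.96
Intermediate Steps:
Function('h')(a, v) = Mul(Rational(1, 2), Pow(Add(-13, a), -1))
Add(Add(169, 7), Function('h')(w, 8)) = Add(Add(169, 7), Mul(Rational(1, 2), Pow(Add(-13, 1), -1))) = Add(176, Mul(Rational(1, 2), Pow(-12, -1))) = Add(176, Mul(Rational(1, 2), Rational(-1, 12))) = Add(176, Rational(-1, 24)) = Rational(4223, 24)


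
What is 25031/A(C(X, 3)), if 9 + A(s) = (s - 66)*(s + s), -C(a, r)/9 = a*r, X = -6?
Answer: 25031/31095 ≈ 0.80499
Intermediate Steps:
C(a, r) = -9*a*r
A(s) = -9 + 2*s*(-66 + s) (A(s) = -9 + (s - 66)*(s + s) = -9 + (-66 + s)*(2*s) = -9 + 2*s*(-66 + s))
25031/A(C(X, 3)) = 25031/(-9 - (-1188)*(-6)*3 + 2*(-9*(-6)*3)²) = 25031/(-9 - 132*162 + 2*162²) = 25031/(-9 - 21384 + 2*26244) = 25031/(-9 - 21384 + 52488) = 25031/31095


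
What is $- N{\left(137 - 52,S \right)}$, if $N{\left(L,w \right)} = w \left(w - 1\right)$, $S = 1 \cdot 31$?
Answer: $-930$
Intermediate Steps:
$S = 31$
$N{\left(L,w \right)} = w \left(-1 + w\right)$
$- N{\left(137 - 52,S \right)} = - 31 \left(-1 + 31\right) = - 31 \cdot 30 = \left(-1\right) 930 = -930$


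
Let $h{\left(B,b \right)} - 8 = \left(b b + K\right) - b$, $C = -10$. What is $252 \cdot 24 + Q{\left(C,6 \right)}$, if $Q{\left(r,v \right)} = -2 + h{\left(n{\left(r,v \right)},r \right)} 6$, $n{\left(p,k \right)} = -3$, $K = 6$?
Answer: $6790$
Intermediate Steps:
$h{\left(B,b \right)} = 14 + b^{2} - b$ ($h{\left(B,b \right)} = 8 - \left(-6 + b - b b\right) = 8 - \left(-6 + b - b^{2}\right) = 8 + \left(6 + b^{2} - b\right) = 14 + b^{2} - b$)
$Q{\left(r,v \right)} = 82 - 6 r + 6 r^{2}$ ($Q{\left(r,v \right)} = -2 + \left(14 + r^{2} - r\right) 6 = -2 + \left(84 - 6 r + 6 r^{2}\right) = 82 - 6 r + 6 r^{2}$)
$252 \cdot 24 + Q{\left(C,6 \right)} = 252 \cdot 24 + \left(82 - -60 + 6 \left(-10\right)^{2}\right) = 6048 + \left(82 + 60 + 6 \cdot 100\right) = 6048 + \left(82 + 60 + 600\right) = 6048 + 742 = 6790$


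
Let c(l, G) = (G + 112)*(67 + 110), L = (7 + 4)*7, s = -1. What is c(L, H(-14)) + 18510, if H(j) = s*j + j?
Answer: 38334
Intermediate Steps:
H(j) = 0 (H(j) = -j + j = 0)
L = 77 (L = 11*7 = 77)
c(l, G) = 19824 + 177*G (c(l, G) = (112 + G)*177 = 19824 + 177*G)
c(L, H(-14)) + 18510 = (19824 + 177*0) + 18510 = (19824 + 0) + 18510 = 19824 + 18510 = 38334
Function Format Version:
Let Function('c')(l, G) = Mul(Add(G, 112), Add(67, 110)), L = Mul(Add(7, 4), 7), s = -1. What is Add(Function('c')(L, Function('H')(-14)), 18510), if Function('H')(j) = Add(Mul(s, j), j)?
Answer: 38334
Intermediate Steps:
Function('H')(j) = 0 (Function('H')(j) = Add(Mul(-1, j), j) = 0)
L = 77 (L = Mul(11, 7) = 77)
Function('c')(l, G) = Add(19824, Mul(177, G)) (Function('c')(l, G) = Mul(Add(112, G), 177) = Add(19824, Mul(177, G)))
Add(Function('c')(L, Function('H')(-14)), 18510) = Add(Add(19824, Mul(177, 0)), 18510) = Add(Add(19824, 0), 18510) = Add(19824, 18510) = 38334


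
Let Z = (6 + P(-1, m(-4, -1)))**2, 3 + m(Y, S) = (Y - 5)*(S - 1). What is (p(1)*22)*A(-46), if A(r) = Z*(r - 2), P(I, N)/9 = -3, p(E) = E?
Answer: -465696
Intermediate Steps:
m(Y, S) = -3 + (-1 + S)*(-5 + Y) (m(Y, S) = -3 + (Y - 5)*(S - 1) = -3 + (-5 + Y)*(-1 + S) = -3 + (-1 + S)*(-5 + Y))
P(I, N) = -27 (P(I, N) = 9*(-3) = -27)
Z = 441 (Z = (6 - 27)**2 = (-21)**2 = 441)
A(r) = -882 + 441*r (A(r) = 441*(r - 2) = 441*(-2 + r) = -882 + 441*r)
(p(1)*22)*A(-46) = (1*22)*(-882 + 441*(-46)) = 22*(-882 - 20286) = 22*(-21168) = -465696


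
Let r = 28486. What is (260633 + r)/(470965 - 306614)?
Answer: 289119/164351 ≈ 1.7592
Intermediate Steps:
(260633 + r)/(470965 - 306614) = (260633 + 28486)/(470965 - 306614) = 289119/164351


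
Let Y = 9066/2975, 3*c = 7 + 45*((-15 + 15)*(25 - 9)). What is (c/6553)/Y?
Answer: 20825/178228494 ≈ 0.00011684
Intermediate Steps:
c = 7/3 (c = (7 + 45*((-15 + 15)*(25 - 9)))/3 = (7 + 45*(0*16))/3 = (7 + 45*0)/3 = (7 + 0)/3 = (⅓)*7 = 7/3 ≈ 2.3333)
Y = 9066/2975 (Y = 9066*(1/2975) = 9066/2975 ≈ 3.0474)
(c/6553)/Y = ((7/3)/6553)/(9066/2975) = ((7/3)*(1/6553))*(2975/9066) = (7/19659)*(2975/9066) = 20825/178228494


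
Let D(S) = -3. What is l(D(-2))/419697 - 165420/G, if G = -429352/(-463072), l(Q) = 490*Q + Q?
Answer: -1339556913252199/7508239431 ≈ -1.7841e+5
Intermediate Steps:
l(Q) = 491*Q
G = 53669/57884 (G = -429352*(-1/463072) = 53669/57884 ≈ 0.92718)
l(D(-2))/419697 - 165420/G = (491*(-3))/419697 - 165420/53669/57884 = -1473*1/419697 - 165420*57884/53669 = -491/139899 - 9575171280/53669 = -1339556913252199/7508239431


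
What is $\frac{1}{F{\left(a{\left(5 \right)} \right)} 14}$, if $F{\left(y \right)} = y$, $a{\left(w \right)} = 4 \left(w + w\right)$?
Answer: $\frac{1}{560} \approx 0.0017857$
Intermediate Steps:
$a{\left(w \right)} = 8 w$ ($a{\left(w \right)} = 4 \cdot 2 w = 8 w$)
$\frac{1}{F{\left(a{\left(5 \right)} \right)} 14} = \frac{1}{8 \cdot 5 \cdot 14} = \frac{1}{40 \cdot 14} = \frac{1}{560}$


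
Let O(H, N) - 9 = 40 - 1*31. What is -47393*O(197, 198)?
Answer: -853074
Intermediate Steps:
O(H, N) = 18 (O(H, N) = 9 + (40 - 1*31) = 9 + (40 - 31) = 9 + 9 = 18)
-47393*O(197, 198) = -47393/(1/18) = -47393/1/18 = -47393*18 = -853074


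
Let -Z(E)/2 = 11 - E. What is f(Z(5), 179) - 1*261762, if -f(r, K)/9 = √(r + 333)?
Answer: -261762 - 9*√321 ≈ -2.6192e+5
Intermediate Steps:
Z(E) = -22 + 2*E (Z(E) = -2*(11 - E) = -22 + 2*E)
f(r, K) = -9*√(333 + r) (f(r, K) = -9*√(r + 333) = -9*√(333 + r))
f(Z(5), 179) - 1*261762 = -9*√(333 + (-22 + 2*5)) - 1*261762 = -9*√(333 + (-22 + 10)) - 261762 = -9*√(333 - 12) - 261762 = -9*√321 - 261762 = -261762 - 9*√321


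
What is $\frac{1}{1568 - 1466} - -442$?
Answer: $\frac{45085}{102} \approx 442.01$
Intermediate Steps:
$\frac{1}{1568 - 1466} - -442 = \frac{1}{102} + 442 = \frac{45085}{102}$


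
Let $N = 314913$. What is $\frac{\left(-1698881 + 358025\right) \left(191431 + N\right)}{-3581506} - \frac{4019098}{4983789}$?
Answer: $\frac{1691825676246293254}{8924735103117} \approx 1.8957 \cdot 10^{5}$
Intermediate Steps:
$\frac{\left(-1698881 + 358025\right) \left(191431 + N\right)}{-3581506} - \frac{4019098}{4983789} = \frac{\left(-1698881 + 358025\right) \left(191431 + 314913\right)}{-3581506} - \frac{4019098}{4983789} = \left(-1340856\right) 506344 \left(- \frac{1}{3581506}\right) - \frac{4019098}{4983789} = \left(-678934390464\right) \left(- \frac{1}{3581506}\right) - \frac{4019098}{4983789} = \frac{339467195232}{1790753} - \frac{4019098}{4983789} = \frac{1691825676246293254}{8924735103117}$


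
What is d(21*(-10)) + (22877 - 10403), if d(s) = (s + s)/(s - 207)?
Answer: 1734026/139 ≈ 12475.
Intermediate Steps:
d(s) = 2*s/(-207 + s) (d(s) = (2*s)/(-207 + s) = 2*s/(-207 + s))
d(21*(-10)) + (22877 - 10403) = 2*(21*(-10))/(-207 + 21*(-10)) + (22877 - 10403) = 2*(-210)/(-207 - 210) + 12474 = 2*(-210)/(-417) + 12474 = 2*(-210)*(-1/417) + 12474 = 140/139 + 12474 = 1734026/139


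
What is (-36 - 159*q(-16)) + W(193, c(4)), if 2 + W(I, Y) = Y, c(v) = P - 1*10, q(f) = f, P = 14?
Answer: 2510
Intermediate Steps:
c(v) = 4 (c(v) = 14 - 1*10 = 14 - 10 = 4)
W(I, Y) = -2 + Y
(-36 - 159*q(-16)) + W(193, c(4)) = (-36 - 159*(-16)) + (-2 + 4) = (-36 + 2544) + 2 = 2508 + 2 = 2510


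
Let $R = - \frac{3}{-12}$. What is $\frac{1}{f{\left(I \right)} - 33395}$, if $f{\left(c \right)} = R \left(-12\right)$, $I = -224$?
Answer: $- \frac{1}{33398} \approx -2.9942 \cdot 10^{-5}$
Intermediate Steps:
$R = \frac{1}{4}$ ($R = \left(-3\right) \left(- \frac{1}{12}\right) = \frac{1}{4} \approx 0.25$)
$f{\left(c \right)} = -3$ ($f{\left(c \right)} = \frac{1}{4} \left(-12\right) = -3$)
$\frac{1}{f{\left(I \right)} - 33395} = \frac{1}{-3 - 33395} = \frac{1}{-33398} = - \frac{1}{33398}$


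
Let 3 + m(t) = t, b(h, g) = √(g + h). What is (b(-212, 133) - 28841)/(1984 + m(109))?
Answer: -28841/2090 + I*√79/2090 ≈ -13.8 + 0.0042527*I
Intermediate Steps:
m(t) = -3 + t
(b(-212, 133) - 28841)/(1984 + m(109)) = (√(133 - 212) - 28841)/(1984 + (-3 + 109)) = (√(-79) - 28841)/(1984 + 106) = (I*√79 - 28841)/2090 = (-28841 + I*√79)*(1/2090) = -28841/2090 + I*√79/2090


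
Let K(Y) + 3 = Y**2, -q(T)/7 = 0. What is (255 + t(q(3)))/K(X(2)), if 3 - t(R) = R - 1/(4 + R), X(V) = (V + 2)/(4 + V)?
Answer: -9297/92 ≈ -101.05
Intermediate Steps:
X(V) = (2 + V)/(4 + V)
q(T) = 0 (q(T) = -7*0 = 0)
K(Y) = -3 + Y**2
t(R) = 3 + 1/(4 + R) - R (t(R) = 3 - (R - 1/(4 + R)) = 3 + (1/(4 + R) - R) = 3 + 1/(4 + R) - R)
(255 + t(q(3)))/K(X(2)) = (255 + (13 - 1*0 - 1*0**2)/(4 + 0))/(-3 + ((2 + 2)/(4 + 2))**2) = (255 + (13 + 0 - 1*0)/4)/(-3 + (4/6)**2) = (255 + (13 + 0 + 0)/4)/(-3 + ((1/6)*4)**2) = (255 + (1/4)*13)/(-3 + (2/3)**2) = (255 + 13/4)/(-3 + 4/9) = 1033/(4*(-23/9)) = (1033/4)*(-9/23) = -9297/92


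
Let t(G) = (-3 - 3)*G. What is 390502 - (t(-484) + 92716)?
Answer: 294882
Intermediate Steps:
t(G) = -6*G
390502 - (t(-484) + 92716) = 390502 - (-6*(-484) + 92716) = 390502 - (2904 + 92716) = 390502 - 1*95620 = 390502 - 95620 = 294882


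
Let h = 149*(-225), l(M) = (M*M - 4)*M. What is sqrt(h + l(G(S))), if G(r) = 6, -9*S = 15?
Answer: I*sqrt(33333) ≈ 182.57*I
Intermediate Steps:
S = -5/3 (S = -1/9*15 = -5/3 ≈ -1.6667)
l(M) = M*(-4 + M**2) (l(M) = (M**2 - 4)*M = (-4 + M**2)*M = M*(-4 + M**2))
h = -33525
sqrt(h + l(G(S))) = sqrt(-33525 + 6*(-4 + 6**2)) = sqrt(-33525 + 6*(-4 + 36)) = sqrt(-33525 + 6*32) = sqrt(-33525 + 192) = sqrt(-33333) = I*sqrt(33333)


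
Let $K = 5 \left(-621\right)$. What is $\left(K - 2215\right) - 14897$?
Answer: $-20217$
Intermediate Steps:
$K = -3105$
$\left(K - 2215\right) - 14897 = \left(-3105 - 2215\right) - 14897 = -5320 - 14897 = -20217$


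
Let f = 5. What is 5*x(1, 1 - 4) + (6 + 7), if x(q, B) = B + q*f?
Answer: 23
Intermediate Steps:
x(q, B) = B + 5*q (x(q, B) = B + q*5 = B + 5*q)
5*x(1, 1 - 4) + (6 + 7) = 5*((1 - 4) + 5*1) + (6 + 7) = 5*(-3 + 5) + 13 = 5*2 + 13 = 10 + 13 = 23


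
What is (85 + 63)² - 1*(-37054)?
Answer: 58958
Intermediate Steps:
(85 + 63)² - 1*(-37054) = 148² + 37054 = 21904 + 37054 = 58958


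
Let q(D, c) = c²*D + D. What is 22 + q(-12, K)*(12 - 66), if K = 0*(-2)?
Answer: 670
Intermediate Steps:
K = 0
q(D, c) = D + D*c² (q(D, c) = D*c² + D = D + D*c²)
22 + q(-12, K)*(12 - 66) = 22 + (-12*(1 + 0²))*(12 - 66) = 22 - 12*(1 + 0)*(-54) = 22 - 12*1*(-54) = 22 - 12*(-54) = 22 + 648 = 670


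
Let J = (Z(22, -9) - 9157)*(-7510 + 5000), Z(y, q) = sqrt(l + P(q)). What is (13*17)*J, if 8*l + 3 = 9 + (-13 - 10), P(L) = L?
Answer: 5079479470 - 277355*I*sqrt(178)/2 ≈ 5.0795e+9 - 1.8502e+6*I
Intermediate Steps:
l = -17/8 (l = -3/8 + (9 + (-13 - 10))/8 = -3/8 + (9 - 23)/8 = -3/8 + (1/8)*(-14) = -3/8 - 7/4 = -17/8 ≈ -2.1250)
Z(y, q) = sqrt(-17/8 + q)
J = 22984070 - 1255*I*sqrt(178)/2 (J = (sqrt(-34 + 16*(-9))/4 - 9157)*(-7510 + 5000) = (sqrt(-34 - 144)/4 - 9157)*(-2510) = (sqrt(-178)/4 - 9157)*(-2510) = ((I*sqrt(178))/4 - 9157)*(-2510) = (I*sqrt(178)/4 - 9157)*(-2510) = (-9157 + I*sqrt(178)/4)*(-2510) = 22984070 - 1255*I*sqrt(178)/2 ≈ 2.2984e+7 - 8371.9*I)
(13*17)*J = (13*17)*(22984070 - 1255*I*sqrt(178)/2) = 221*(22984070 - 1255*I*sqrt(178)/2) = 5079479470 - 277355*I*sqrt(178)/2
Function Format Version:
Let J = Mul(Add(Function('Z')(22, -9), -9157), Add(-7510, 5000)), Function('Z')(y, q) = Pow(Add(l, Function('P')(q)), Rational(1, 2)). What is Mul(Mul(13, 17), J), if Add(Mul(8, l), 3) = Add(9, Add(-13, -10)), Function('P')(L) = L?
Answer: Add(5079479470, Mul(Rational(-277355, 2), I, Pow(178, Rational(1, 2)))) ≈ Add(5.0795e+9, Mul(-1.8502e+6, I))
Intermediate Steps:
l = Rational(-17, 8) (l = Add(Rational(-3, 8), Mul(Rational(1, 8), Add(9, Add(-13, -10)))) = Add(Rational(-3, 8), Mul(Rational(1, 8), Add(9, -23))) = Add(Rational(-3, 8), Mul(Rational(1, 8), -14)) = Add(Rational(-3, 8), Rational(-7, 4)) = Rational(-17, 8) ≈ -2.1250)
Function('Z')(y, q) = Pow(Add(Rational(-17, 8), q), Rational(1, 2))
J = Add(22984070, Mul(Rational(-1255, 2), I, Pow(178, Rational(1, 2)))) (J = Mul(Add(Mul(Rational(1, 4), Pow(Add(-34, Mul(16, -9)), Rational(1, 2))), -9157), Add(-7510, 5000)) = Mul(Add(Mul(Rational(1, 4), Pow(Add(-34, -144), Rational(1, 2))), -9157), -2510) = Mul(Add(Mul(Rational(1, 4), Pow(-178, Rational(1, 2))), -9157), -2510) = Mul(Add(Mul(Rational(1, 4), Mul(I, Pow(178, Rational(1, 2)))), -9157), -2510) = Mul(Add(Mul(Rational(1, 4), I, Pow(178, Rational(1, 2))), -9157), -2510) = Mul(Add(-9157, Mul(Rational(1, 4), I, Pow(178, Rational(1, 2)))), -2510) = Add(22984070, Mul(Rational(-1255, 2), I, Pow(178, Rational(1, 2)))) ≈ Add(2.2984e+7, Mul(-8371.9, I)))
Mul(Mul(13, 17), J) = Mul(Mul(13, 17), Add(22984070, Mul(Rational(-1255, 2), I, Pow(178, Rational(1, 2))))) = Mul(221, Add(22984070, Mul(Rational(-1255, 2), I, Pow(178, Rational(1, 2))))) = Add(5079479470, Mul(Rational(-277355, 2), I, Pow(178, Rational(1, 2))))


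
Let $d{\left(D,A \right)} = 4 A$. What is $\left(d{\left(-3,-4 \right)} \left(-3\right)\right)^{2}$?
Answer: $2304$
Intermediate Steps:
$\left(d{\left(-3,-4 \right)} \left(-3\right)\right)^{2} = \left(4 \left(-4\right) \left(-3\right)\right)^{2} = \left(\left(-16\right) \left(-3\right)\right)^{2} = 48^{2} = 2304$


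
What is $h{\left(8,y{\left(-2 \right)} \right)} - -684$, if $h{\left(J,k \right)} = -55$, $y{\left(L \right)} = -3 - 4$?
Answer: $629$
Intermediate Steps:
$y{\left(L \right)} = -7$ ($y{\left(L \right)} = -3 - 4 = -7$)
$h{\left(8,y{\left(-2 \right)} \right)} - -684 = -55 - -684 = -55 + 684 = 629$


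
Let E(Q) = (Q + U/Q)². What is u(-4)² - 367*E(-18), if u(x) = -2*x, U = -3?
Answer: -4199479/36 ≈ -1.1665e+5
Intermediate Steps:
E(Q) = (Q - 3/Q)²
u(-4)² - 367*E(-18) = (-2*(-4))² - 367*(-3 + (-18)²)²/(-18)² = 8² - 367*(-3 + 324)²/324 = 64 - 367*321²/324 = 64 - 367*103041/324 = 64 - 367*11449/36 = 64 - 4201783/36 = -4199479/36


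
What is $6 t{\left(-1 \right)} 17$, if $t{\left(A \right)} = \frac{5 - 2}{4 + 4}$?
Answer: $\frac{153}{4} \approx 38.25$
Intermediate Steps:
$t{\left(A \right)} = \frac{3}{8}$
$6 t{\left(-1 \right)} 17 = 6 \cdot \frac{3}{8} \cdot 17 = \frac{9}{4} \cdot 17 = \frac{153}{4}$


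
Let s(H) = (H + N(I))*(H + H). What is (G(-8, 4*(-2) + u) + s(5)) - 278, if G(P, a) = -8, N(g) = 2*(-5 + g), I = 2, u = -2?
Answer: -296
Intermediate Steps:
N(g) = -10 + 2*g
s(H) = 2*H*(-6 + H) (s(H) = (H + (-10 + 2*2))*(H + H) = (H + (-10 + 4))*(2*H) = (H - 6)*(2*H) = (-6 + H)*(2*H) = 2*H*(-6 + H))
(G(-8, 4*(-2) + u) + s(5)) - 278 = (-8 + 2*5*(-6 + 5)) - 278 = (-8 + 2*5*(-1)) - 278 = (-8 - 10) - 278 = -18 - 278 = -296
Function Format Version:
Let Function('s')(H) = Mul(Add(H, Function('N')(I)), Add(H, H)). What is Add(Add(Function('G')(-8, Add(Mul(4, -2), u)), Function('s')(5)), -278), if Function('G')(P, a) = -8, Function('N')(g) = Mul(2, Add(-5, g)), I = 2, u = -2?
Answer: -296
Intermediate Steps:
Function('N')(g) = Add(-10, Mul(2, g))
Function('s')(H) = Mul(2, H, Add(-6, H)) (Function('s')(H) = Mul(Add(H, Add(-10, Mul(2, 2))), Add(H, H)) = Mul(Add(H, Add(-10, 4)), Mul(2, H)) = Mul(Add(H, -6), Mul(2, H)) = Mul(Add(-6, H), Mul(2, H)) = Mul(2, H, Add(-6, H)))
Add(Add(Function('G')(-8, Add(Mul(4, -2), u)), Function('s')(5)), -278) = Add(Add(-8, Mul(2, 5, Add(-6, 5))), -278) = Add(Add(-8, Mul(2, 5, -1)), -278) = Add(Add(-8, -10), -278) = Add(-18, -278) = -296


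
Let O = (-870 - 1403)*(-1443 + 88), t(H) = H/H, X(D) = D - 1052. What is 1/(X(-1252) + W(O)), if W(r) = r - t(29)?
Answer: 1/3077610 ≈ 3.2493e-7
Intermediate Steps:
X(D) = -1052 + D
t(H) = 1
O = 3079915 (O = -2273*(-1355) = 3079915)
W(r) = -1 + r (W(r) = r - 1*1 = r - 1 = -1 + r)
1/(X(-1252) + W(O)) = 1/((-1052 - 1252) + (-1 + 3079915)) = 1/(-2304 + 3079914) = 1/3077610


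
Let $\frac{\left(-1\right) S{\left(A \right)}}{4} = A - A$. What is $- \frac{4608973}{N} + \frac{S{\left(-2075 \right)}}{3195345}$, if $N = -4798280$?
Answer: $\frac{4608973}{4798280} \approx 0.96055$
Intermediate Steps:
$S{\left(A \right)} = 0$ ($S{\left(A \right)} = - 4 \left(A - A\right) = \left(-4\right) 0 = 0$)
$- \frac{4608973}{N} + \frac{S{\left(-2075 \right)}}{3195345} = - \frac{4608973}{-4798280} + \frac{0}{3195345} = \left(-4608973\right) \left(- \frac{1}{4798280}\right) + 0 \cdot \frac{1}{3195345} = \frac{4608973}{4798280} + 0 = \frac{4608973}{4798280}$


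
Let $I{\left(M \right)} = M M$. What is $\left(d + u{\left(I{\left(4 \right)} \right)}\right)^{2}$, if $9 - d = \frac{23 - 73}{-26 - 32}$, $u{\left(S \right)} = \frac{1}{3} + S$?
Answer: $\frac{4532641}{7569} \approx 598.84$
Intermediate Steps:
$I{\left(M \right)} = M^{2}$
$u{\left(S \right)} = \frac{1}{3} + S$
$d = \frac{236}{29}$ ($d = 9 - \frac{23 - 73}{-26 - 32} = 9 - - \frac{50}{-58} = 9 - \left(-50\right) \left(- \frac{1}{58}\right) = 9 - \frac{25}{29} = \frac{236}{29} \approx 8.1379$)
$\left(d + u{\left(I{\left(4 \right)} \right)}\right)^{2} = \left(\frac{236}{29} + \left(\frac{1}{3} + 4^{2}\right)\right)^{2} = \left(\frac{236}{29} + \left(\frac{1}{3} + 16\right)\right)^{2} = \left(\frac{236}{29} + \frac{49}{3}\right)^{2} = \left(\frac{2129}{87}\right)^{2} = \frac{4532641}{7569}$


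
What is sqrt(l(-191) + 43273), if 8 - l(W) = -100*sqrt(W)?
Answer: sqrt(43281 + 100*I*sqrt(191)) ≈ 208.07 + 3.321*I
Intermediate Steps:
l(W) = 8 + 100*sqrt(W) (l(W) = 8 - (-100)*sqrt(W) = 8 + 100*sqrt(W))
sqrt(l(-191) + 43273) = sqrt((8 + 100*sqrt(-191)) + 43273) = sqrt((8 + 100*(I*sqrt(191))) + 43273) = sqrt((8 + 100*I*sqrt(191)) + 43273) = sqrt(43281 + 100*I*sqrt(191))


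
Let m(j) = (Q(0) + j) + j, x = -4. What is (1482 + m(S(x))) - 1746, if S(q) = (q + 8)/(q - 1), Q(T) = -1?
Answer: -1333/5 ≈ -266.60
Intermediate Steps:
S(q) = (8 + q)/(-1 + q)
m(j) = -1 + 2*j (m(j) = (-1 + j) + j = -1 + 2*j)
(1482 + m(S(x))) - 1746 = (1482 + (-1 + 2*((8 - 4)/(-1 - 4)))) - 1746 = (1482 + (-1 + 2*(4/(-5)))) - 1746 = (1482 + (-1 + 2*(-⅕*4))) - 1746 = (1482 + (-1 + 2*(-⅘))) - 1746 = (1482 + (-1 - 8/5)) - 1746 = (1482 - 13/5) - 1746 = 7397/5 - 1746 = -1333/5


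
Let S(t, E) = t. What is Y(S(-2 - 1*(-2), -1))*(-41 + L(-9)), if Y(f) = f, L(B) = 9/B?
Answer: 0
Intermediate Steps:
Y(S(-2 - 1*(-2), -1))*(-41 + L(-9)) = (-2 - 1*(-2))*(-41 + 9/(-9)) = (-2 + 2)*(-41 + 9*(-1/9)) = 0*(-41 - 1) = 0*(-42) = 0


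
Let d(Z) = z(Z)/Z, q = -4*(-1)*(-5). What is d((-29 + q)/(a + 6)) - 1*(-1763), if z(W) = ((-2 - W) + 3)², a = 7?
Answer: 1119187/637 ≈ 1757.0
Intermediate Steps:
q = -20 (q = 4*(-5) = -20)
z(W) = (1 - W)²
d(Z) = (-1 + Z)²/Z
d((-29 + q)/(a + 6)) - 1*(-1763) = (-1 + (-29 - 20)/(7 + 6))²/(((-29 - 20)/(7 + 6))) - 1*(-1763) = (-1 - 49/13)²/((-49/13)) + 1763 = (-1 - 49*1/13)²/((-49*1/13)) + 1763 = (-1 - 49/13)²/(-49/13) + 1763 = -13*(-62/13)²/49 + 1763 = -13/49*3844/169 + 1763 = -3844/637 + 1763 = 1119187/637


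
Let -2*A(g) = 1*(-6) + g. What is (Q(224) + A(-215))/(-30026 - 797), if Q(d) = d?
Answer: -669/61646 ≈ -0.010852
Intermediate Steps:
A(g) = 3 - g/2 (A(g) = -(1*(-6) + g)/2 = -(-6 + g)/2 = 3 - g/2)
(Q(224) + A(-215))/(-30026 - 797) = (224 + (3 - ½*(-215)))/(-30026 - 797) = (224 + (3 + 215/2))/(-30823) = (224 + 221/2)*(-1/30823) = (669/2)*(-1/30823) = -669/61646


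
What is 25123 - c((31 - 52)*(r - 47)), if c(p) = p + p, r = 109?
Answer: 27727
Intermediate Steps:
c(p) = 2*p
25123 - c((31 - 52)*(r - 47)) = 25123 - 2*(31 - 52)*(109 - 47) = 25123 - 2*(-21*62) = 25123 - 2*(-1302) = 25123 - 1*(-2604) = 25123 + 2604 = 27727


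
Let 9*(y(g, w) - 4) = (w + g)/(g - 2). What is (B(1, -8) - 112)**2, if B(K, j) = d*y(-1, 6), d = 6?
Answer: 643204/81 ≈ 7940.8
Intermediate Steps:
y(g, w) = 4 + (g + w)/(9*(-2 + g)) (y(g, w) = 4 + ((w + g)/(g - 2))/9 = 4 + ((g + w)/(-2 + g))/9 = 4 + (g + w)/(9*(-2 + g)))
B(K, j) = 206/9 (B(K, j) = 6*((-72 + 6 + 37*(-1))/(9*(-2 - 1))) = 6*((1/9)*(-72 + 6 - 37)/(-3)) = 6*((1/9)*(-1/3)*(-103)) = 6*(103/27) = 206/9)
(B(1, -8) - 112)**2 = (206/9 - 112)**2 = (-802/9)**2 = 643204/81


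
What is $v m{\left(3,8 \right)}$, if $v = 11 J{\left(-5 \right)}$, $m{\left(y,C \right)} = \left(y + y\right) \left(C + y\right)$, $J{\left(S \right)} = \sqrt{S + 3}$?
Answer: $726 i \sqrt{2} \approx 1026.7 i$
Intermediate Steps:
$J{\left(S \right)} = \sqrt{3 + S}$
$m{\left(y,C \right)} = 2 y \left(C + y\right)$
$v = 11 i \sqrt{2}$ ($v = 11 \sqrt{3 - 5} = 11 \sqrt{-2} = 11 i \sqrt{2} \approx 15.556 i$)
$v m{\left(3,8 \right)} = 11 i \sqrt{2} \cdot 2 \cdot 3 \left(8 + 3\right) = 11 i \sqrt{2} \cdot 2 \cdot 3 \cdot 11 = 11 i \sqrt{2} \cdot 66 = 726 i \sqrt{2}$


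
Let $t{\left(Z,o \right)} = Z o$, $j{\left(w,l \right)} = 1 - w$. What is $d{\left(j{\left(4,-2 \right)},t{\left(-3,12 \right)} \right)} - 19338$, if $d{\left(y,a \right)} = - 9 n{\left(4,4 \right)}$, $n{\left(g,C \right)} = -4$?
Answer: $-19302$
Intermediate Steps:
$d{\left(y,a \right)} = 36$ ($d{\left(y,a \right)} = - 9 \left(-4\right) = \left(-1\right) \left(-36\right) = 36$)
$d{\left(j{\left(4,-2 \right)},t{\left(-3,12 \right)} \right)} - 19338 = 36 - 19338 = -19302$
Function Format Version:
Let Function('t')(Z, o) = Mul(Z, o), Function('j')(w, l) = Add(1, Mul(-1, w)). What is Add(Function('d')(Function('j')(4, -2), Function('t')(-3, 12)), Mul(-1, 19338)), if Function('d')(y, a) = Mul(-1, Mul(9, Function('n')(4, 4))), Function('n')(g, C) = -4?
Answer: -19302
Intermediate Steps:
Function('d')(y, a) = 36 (Function('d')(y, a) = Mul(-1, Mul(9, -4)) = Mul(-1, -36) = 36)
Add(Function('d')(Function('j')(4, -2), Function('t')(-3, 12)), Mul(-1, 19338)) = Add(36, Mul(-1, 19338)) = Add(36, -19338) = -19302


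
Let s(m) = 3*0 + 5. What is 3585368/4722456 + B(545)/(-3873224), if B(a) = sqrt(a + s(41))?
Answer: 448171/590307 - 5*sqrt(22)/3873224 ≈ 0.75921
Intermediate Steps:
s(m) = 5 (s(m) = 0 + 5 = 5)
B(a) = sqrt(5 + a) (B(a) = sqrt(a + 5) = sqrt(5 + a))
3585368/4722456 + B(545)/(-3873224) = 3585368/4722456 + sqrt(5 + 545)/(-3873224) = 3585368*(1/4722456) + sqrt(550)*(-1/3873224) = 448171/590307 + (5*sqrt(22))*(-1/3873224) = 448171/590307 - 5*sqrt(22)/3873224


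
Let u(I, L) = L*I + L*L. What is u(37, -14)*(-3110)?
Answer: 1001420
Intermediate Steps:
u(I, L) = L² + I*L (u(I, L) = I*L + L² = L² + I*L)
u(37, -14)*(-3110) = -14*(37 - 14)*(-3110) = -14*23*(-3110) = -322*(-3110) = 1001420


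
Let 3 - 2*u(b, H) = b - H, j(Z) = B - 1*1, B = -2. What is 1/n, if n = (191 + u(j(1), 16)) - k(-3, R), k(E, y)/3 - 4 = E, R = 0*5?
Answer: 1/199 ≈ 0.0050251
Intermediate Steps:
R = 0
k(E, y) = 12 + 3*E
j(Z) = -3 (j(Z) = -2 - 1*1 = -2 - 1 = -3)
u(b, H) = 3/2 + H/2 - b/2 (u(b, H) = 3/2 - (b - H)/2 = 3/2 + (H/2 - b/2) = 3/2 + H/2 - b/2)
n = 199 (n = (191 + (3/2 + (½)*16 - ½*(-3))) - (12 + 3*(-3)) = (191 + (3/2 + 8 + 3/2)) - (12 - 9) = (191 + 11) - 1*3 = 202 - 3 = 199)
1/n = 1/199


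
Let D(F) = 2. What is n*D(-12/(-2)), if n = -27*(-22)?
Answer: 1188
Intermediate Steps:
n = 594
n*D(-12/(-2)) = 594*2 = 1188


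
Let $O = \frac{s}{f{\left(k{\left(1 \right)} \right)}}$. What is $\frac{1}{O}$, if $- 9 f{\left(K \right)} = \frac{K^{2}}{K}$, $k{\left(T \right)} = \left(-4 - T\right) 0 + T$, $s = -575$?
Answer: $\frac{1}{5175} \approx 0.00019324$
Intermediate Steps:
$k{\left(T \right)} = T$ ($k{\left(T \right)} = 0 + T = T$)
$f{\left(K \right)} = - \frac{K}{9}$ ($f{\left(K \right)} = - \frac{K^{2} \frac{1}{K}}{9} = - \frac{K}{9}$)
$O = 5175$ ($O = - \frac{575}{\left(- \frac{1}{9}\right) 1} = - \frac{575}{- \frac{1}{9}} = \left(-575\right) \left(-9\right) = 5175$)
$\frac{1}{O} = \frac{1}{5175}$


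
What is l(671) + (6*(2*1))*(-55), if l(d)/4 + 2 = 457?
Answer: 1160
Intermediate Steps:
l(d) = 1820 (l(d) = -8 + 4*457 = -8 + 1828 = 1820)
l(671) + (6*(2*1))*(-55) = 1820 + (6*(2*1))*(-55) = 1820 + (6*2)*(-55) = 1820 + 12*(-55) = 1820 - 660 = 1160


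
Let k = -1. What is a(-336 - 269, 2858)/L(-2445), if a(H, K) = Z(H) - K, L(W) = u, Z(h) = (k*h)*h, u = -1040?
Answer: 368883/1040 ≈ 354.70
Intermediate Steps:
Z(h) = -h² (Z(h) = (-h)*h = -h²)
L(W) = -1040
a(H, K) = -K - H² (a(H, K) = -H² - K = -K - H²)
a(-336 - 269, 2858)/L(-2445) = (-1*2858 - (-336 - 269)²)/(-1040) = (-2858 - 1*(-605)²)*(-1/1040) = (-2858 - 1*366025)*(-1/1040) = (-2858 - 366025)*(-1/1040) = -368883*(-1/1040) = 368883/1040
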